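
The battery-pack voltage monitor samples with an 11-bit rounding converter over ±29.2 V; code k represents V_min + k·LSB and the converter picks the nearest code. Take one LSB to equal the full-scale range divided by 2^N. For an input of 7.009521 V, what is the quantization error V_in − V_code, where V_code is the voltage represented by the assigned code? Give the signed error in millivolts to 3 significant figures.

−5.32 mV

The full-scale span is 29.2 − (-29.2) = 58.4 V. LSB = 58.4 V / 2^11 ≈ 28.52 mV.
(V_in − V_min)/LSB = (7.009521 − (-29.2)) × 2048/58.4 = 1269.8133 → nearest code k = 1270.
Reconstructed level: -29.2 + 1270 × 58.4/2048 V = 7.014843750 V.
e = 7.009521 − (7.014843750) = −5.32 mV.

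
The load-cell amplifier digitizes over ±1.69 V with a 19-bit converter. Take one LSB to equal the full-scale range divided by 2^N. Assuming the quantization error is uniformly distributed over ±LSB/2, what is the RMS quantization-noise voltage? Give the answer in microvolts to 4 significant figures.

1.861 µV

Range = 1.69 − (-1.69) = 3.38 V.
One LSB is 3.38 V / 524288 = 6.44684 µV.
V_rms = LSB/√12 = 6.44684 µV / √12 = 1.861 µV.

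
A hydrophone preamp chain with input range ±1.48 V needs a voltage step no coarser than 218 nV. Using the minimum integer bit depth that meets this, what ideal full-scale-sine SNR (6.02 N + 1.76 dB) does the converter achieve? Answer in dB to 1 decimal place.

The full-scale span is 1.48 − (-1.48) = 2.96 V.
Required number of levels: 2.96/218 nV = 1.3578e7; smallest N with 2^N ≥ that is 24.
6.02(24) + 1.76 = 146.24 dB.

146.2 dB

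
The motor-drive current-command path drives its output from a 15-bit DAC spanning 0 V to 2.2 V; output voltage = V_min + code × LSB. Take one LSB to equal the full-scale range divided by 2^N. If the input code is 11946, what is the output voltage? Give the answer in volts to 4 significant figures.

0.8020 V

Range is 2.2 V. LSB = 2.2 V / 2^15.
V_out = V_min + code × LSB = 0 V + 11946 × 2.2 V / 32768
      = 0 + 0.802039 = 0.802039 V.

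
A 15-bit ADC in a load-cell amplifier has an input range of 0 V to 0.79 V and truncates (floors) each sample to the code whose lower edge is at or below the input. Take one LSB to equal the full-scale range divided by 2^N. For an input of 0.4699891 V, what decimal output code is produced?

Full-scale range = 0.79 V. LSB = 0.79 V / 2^15 ≈ 24.11 µV.
code = ⌊(V_in − V_min)/LSB⌋ = ⌊(V_in − V_min) × 2^15 / range⌋
     = ⌊(0.4699891 − (0)) × 32768 / 0.79⌋ = ⌊0.4699891 × 32768/0.79⌋
     = ⌊19494.434⌋ = 19494.

19494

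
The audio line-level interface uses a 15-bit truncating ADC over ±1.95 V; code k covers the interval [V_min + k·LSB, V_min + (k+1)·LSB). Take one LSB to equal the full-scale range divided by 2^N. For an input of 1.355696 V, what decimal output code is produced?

Range = 1.95 − (-1.95) = 3.9 V. LSB = 3.9 V / 2^15 ≈ 119.0 µV.
(V_in − V_min) × 2^15/range = (1.355696 − (-1.95)) × 32768/3.9 = 27774.627.
Floor → code = 27774.

27774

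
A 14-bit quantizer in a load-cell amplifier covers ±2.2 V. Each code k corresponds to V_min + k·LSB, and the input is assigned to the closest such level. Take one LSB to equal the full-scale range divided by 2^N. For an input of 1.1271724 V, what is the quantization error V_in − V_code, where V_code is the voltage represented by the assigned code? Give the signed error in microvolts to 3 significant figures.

+48.4 µV

Range = 2.2 − (-2.2) = 4.4 V. LSB = 4.4 V / 2^14 ≈ 268.6 µV.
(V_in − V_min)/LSB = (1.1271724 − (-2.2)) × 16384/4.4 = 12389.1801 → nearest code k = 12389.
Reconstructed level: -2.2 + 12389 × 4.4/16384 V = 1.1271240234 V.
Error = V_in − V_code = 1.1271724 − (1.1271240234) = +48.4 µV.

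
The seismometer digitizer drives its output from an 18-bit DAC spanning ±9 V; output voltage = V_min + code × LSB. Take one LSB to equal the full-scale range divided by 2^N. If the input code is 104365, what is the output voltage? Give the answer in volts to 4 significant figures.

-1.834 V

Range = 9 − (-9) = 18 V. LSB = 18 V / 2^18.
V_out = V_min + code × LSB = -9 V + 104365 × 18 V / 262144
      = -9 V + 7.16618 V = -1.83382 V.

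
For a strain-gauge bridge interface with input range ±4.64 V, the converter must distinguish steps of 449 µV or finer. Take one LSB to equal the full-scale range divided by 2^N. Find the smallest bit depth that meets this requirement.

Full-scale range = 4.64 V − (-4.64 V) = 9.28 V.
Levels needed ≥ 9.28/449 µV = 20670. 2^15 = 32768 suffices, so N_min = 15.

15 bits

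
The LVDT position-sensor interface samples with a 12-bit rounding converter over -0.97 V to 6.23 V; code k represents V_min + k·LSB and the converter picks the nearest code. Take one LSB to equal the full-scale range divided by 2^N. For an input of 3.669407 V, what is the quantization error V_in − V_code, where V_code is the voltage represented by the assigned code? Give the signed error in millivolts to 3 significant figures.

The full-scale span is 6.23 − (-0.97) = 7.2 V. LSB = 7.2 V / 2^12 ≈ 1.758 mV.
Position in LSBs: (3.669407 − (-0.97)) × 4096/7.2 = 2639.3071; rounding gives k = 2639.
V_code = V_min + k × range/2^12 = -0.97 + 2639 × 7.2/4096 = 3.668867188 V.
V_in − V_code = 3.669407 − (3.668867188) = +0.540 mV.

+0.540 mV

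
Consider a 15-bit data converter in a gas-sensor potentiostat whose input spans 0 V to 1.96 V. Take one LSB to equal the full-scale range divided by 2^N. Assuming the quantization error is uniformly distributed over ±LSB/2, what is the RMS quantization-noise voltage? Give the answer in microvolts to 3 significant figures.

17.3 µV

Span = 1.96 V.
LSB = 1.96 V ÷ 2^15 = 1.96/32768 V = 59.814 µV.
RMS of a uniform error over width LSB is LSB/√12 = 17.3 µV.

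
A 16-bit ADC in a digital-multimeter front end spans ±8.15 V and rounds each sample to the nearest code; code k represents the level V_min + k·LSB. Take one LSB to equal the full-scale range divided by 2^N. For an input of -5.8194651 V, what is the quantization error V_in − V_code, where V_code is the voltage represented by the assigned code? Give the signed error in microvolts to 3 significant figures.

Range = 8.15 − (-8.15) = 16.3 V. LSB = 16.3 V / 2^16 ≈ 248.7 µV.
(V_in − V_min)/LSB = (-5.8194651 − (-8.15)) × 65536/16.3 = 9370.1801 → nearest code k = 9370.
V_code = -8.15 + (9370/65536) × 16.3 = -5.8195098877 V.
V_in − V_code = -5.8194651 − (-5.8195098877) = +44.8 µV.

+44.8 µV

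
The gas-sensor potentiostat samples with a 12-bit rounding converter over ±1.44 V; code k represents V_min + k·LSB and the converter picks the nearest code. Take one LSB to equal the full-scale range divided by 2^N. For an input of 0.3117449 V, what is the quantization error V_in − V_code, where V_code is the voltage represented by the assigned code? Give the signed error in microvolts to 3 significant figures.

+261 µV

Span: 1.44 V − (-1.44 V) = 2.88 V. LSB = 2.88 V / 2^12 ≈ 0.7031 mV.
(V_in − V_min)/LSB = (0.3117449 − (-1.44)) × 4096/2.88 = 2491.3705 → nearest code k = 2491.
V_code = V_min + k × range/2^12 = -1.44 + 2491 × 2.88/4096 = 0.3114843750 V.
V_in − V_code = 0.3117449 − (0.3114843750) = +261 µV.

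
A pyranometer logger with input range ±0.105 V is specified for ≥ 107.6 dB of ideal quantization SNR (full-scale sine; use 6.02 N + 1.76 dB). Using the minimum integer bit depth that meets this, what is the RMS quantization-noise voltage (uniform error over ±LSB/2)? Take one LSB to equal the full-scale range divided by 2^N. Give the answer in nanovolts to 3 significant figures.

231 nV

Full-scale range = 0.105 V − (-0.105 V) = 0.21 V.
Required N = ⌈(107.6 − 1.76)/6.02⌉ = ⌈17.581⌉ = 18.
LSB = 0.21 V ÷ 2^18 = 0.21/262144 V = 0.80109 µV.
σ_q = LSB/√12 = 0.80109 µV/3.4641 = 231 nV.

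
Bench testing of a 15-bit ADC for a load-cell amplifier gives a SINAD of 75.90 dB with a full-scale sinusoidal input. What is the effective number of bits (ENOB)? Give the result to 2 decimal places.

12.32 bits

Inverting SNR = 6.02 N + 1.76: N_eff = (75.90 − 1.76)/6.02 = 12.3156.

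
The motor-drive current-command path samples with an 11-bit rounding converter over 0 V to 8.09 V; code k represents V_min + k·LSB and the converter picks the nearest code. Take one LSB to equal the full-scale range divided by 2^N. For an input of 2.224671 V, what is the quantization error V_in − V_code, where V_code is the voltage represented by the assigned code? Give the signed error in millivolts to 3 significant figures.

V_FS = 8.09 V. LSB = 8.09 V / 2^11 ≈ 3.950 mV.
(2.224671 − (0)) / LSB = 2.224671 × 2048/8.09 = 563.1800. Nearest integer: k = 563.
Reconstructed level: 0 + 563 × 8.09/2048 V = 2.223959961 V.
e = 2.224671 − (2.223959961) = +0.711 mV.

+0.711 mV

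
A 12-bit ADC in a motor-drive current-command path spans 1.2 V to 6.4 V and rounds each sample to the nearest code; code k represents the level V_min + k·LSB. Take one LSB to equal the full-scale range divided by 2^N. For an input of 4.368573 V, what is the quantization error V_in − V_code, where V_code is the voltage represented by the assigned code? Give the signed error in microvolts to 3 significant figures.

The full-scale span is 6.4 − (1.2) = 5.2 V. LSB = 5.2 V / 2^12 ≈ 1.270 mV.
(4.368573 − (1.2)) / LSB = 3.168573 × 4096/5.2 = 2495.8606. Nearest integer: k = 2496.
V_code = V_min + k × range/2^12 = 1.2 + 2496 × 5.2/4096 = 4.368750000 V.
e = 4.368573 − (4.368750000) = −177 µV.

−177 µV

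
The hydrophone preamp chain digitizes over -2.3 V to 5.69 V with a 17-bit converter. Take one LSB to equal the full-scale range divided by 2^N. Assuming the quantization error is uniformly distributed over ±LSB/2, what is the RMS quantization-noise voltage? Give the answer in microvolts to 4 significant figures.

17.60 µV

Range = 5.69 − (-2.3) = 7.99 V.
One LSB is 7.99 V / 131072 = 60.9589 µV.
RMS of a uniform error over width LSB is LSB/√12 = 17.60 µV.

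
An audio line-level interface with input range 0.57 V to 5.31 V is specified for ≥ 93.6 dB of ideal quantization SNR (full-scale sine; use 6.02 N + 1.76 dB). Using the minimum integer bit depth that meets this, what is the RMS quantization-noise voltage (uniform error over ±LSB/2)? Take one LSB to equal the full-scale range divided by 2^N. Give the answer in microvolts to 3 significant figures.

20.9 µV

The full-scale span is 5.31 − (0.57) = 4.74 V.
6.02 N + 1.76 ≥ 93.6 gives N ≥ 15.256, so the minimum integer is 16.
One LSB is 4.74 V / 65536 = 72.327 µV.
V_rms = LSB/√12 = 20.9 µV.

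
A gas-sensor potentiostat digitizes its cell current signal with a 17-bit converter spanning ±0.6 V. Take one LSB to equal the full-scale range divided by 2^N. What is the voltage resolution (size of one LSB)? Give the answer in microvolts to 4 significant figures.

The full-scale span is 0.6 − (-0.6) = 1.2 V.
There are 2^17 = 131072 steps.
LSB = 1.2 V / 2^17 = 9.155 µV.

9.155 µV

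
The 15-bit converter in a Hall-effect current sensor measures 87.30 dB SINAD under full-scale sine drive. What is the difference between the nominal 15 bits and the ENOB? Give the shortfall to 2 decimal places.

0.79 bits

N_eff = (87.30 − 1.76)/6.02 = 14.2093 bits.
Lost resolution: 15 − 14.2093 = 0.7907 bits.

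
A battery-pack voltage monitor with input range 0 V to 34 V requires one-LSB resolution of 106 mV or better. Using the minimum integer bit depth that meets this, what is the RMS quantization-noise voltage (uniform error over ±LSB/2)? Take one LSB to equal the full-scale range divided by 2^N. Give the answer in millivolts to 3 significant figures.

V_FS = 34 V.
Levels needed ≥ 34/106 mV = 320.8. 2^9 = 512 suffices, so N_min = 9.
One LSB is 34 V / 512 = 66.406 mV.
RMS noise = LSB/√12 = 19.2 mV.

19.2 mV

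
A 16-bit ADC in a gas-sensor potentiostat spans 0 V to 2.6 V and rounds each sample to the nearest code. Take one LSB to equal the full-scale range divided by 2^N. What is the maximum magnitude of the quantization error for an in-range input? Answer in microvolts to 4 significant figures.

19.84 µV

Full-scale range = 2.6 V.
Step size = 2.6/65536 V = 39.6729 µV.
Worst-case error for round-to-nearest is half an LSB: 19.84 µV.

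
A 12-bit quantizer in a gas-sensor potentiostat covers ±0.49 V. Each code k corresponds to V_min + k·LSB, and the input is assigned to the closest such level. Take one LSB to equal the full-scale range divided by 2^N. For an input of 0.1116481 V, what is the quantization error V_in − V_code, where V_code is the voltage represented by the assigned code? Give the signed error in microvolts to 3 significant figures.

The full-scale span is 0.49 − (-0.49) = 0.98 V. LSB = 0.98 V / 2^12 ≈ 239.3 µV.
Position in LSBs: (0.1116481 − (-0.49)) × 4096/0.98 = 2514.6435; rounding gives k = 2515.
Reconstructed level: -0.49 + 2515 × 0.98/4096 V = 0.1117333984 V.
V_in − V_code = 0.1116481 − (0.1117333984) = −85.3 µV.

−85.3 µV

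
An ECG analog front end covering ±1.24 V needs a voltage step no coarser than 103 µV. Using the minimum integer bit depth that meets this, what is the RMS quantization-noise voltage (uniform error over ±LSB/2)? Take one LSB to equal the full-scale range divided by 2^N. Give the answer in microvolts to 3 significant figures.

Span: 1.24 V − (-1.24 V) = 2.48 V.
Levels needed ≥ 2.48/103 µV = 24080. 2^15 = 32768 suffices, so N_min = 15.
LSB = 2.48 V ÷ 2^15 = 2.48/32768 V = 75.684 µV.
σ_q = LSB/√12 = 75.684 µV/3.4641 = 21.8 µV.

21.8 µV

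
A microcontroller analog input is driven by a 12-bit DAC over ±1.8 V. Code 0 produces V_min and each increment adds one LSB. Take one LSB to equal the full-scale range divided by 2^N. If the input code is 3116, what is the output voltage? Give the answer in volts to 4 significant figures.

The full-scale span is 1.8 − (-1.8) = 3.6 V. LSB = 3.6 V / 2^12.
V_out = V_min + code × LSB = -1.8 V + 3116 × 3.6 V / 4096
      = -1.8 + 2.73867 = 0.938672 V.

0.9387 V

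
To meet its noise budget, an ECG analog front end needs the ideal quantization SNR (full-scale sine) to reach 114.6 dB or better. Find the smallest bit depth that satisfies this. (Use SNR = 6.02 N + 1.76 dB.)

19 bits

Required N = ⌈(114.6 − 1.76)/6.02⌉ = ⌈18.744⌉ = 19.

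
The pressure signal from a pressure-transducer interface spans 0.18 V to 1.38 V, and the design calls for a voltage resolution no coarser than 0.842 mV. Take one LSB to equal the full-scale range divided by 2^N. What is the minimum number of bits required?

The full-scale span is 1.38 − (0.18) = 1.2 V.
1.2 V / 0.842 mV = 1425. Since 2^10 = 1024 and 2^11 = 2048, N = 11.

11 bits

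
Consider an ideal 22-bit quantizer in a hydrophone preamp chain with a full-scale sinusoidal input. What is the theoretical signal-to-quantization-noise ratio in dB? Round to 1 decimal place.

For an ideal N-bit converter with full-scale sine input, SNR = 6.02 N + 1.76 dB. SNR = 6.02 × 22 + 1.76 = 132.44 + 1.76 = 134.20 dB.

134.2 dB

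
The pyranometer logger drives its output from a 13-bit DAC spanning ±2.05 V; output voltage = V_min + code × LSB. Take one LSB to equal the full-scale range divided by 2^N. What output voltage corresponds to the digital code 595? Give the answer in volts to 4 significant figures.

Span: 2.05 V − (-2.05 V) = 4.1 V. LSB = 4.1 V / 2^13.
V_out = V_min + code × LSB = -2.05 V + 595 × 4.1 V / 8192
      = -2.05 + 0.297791 = -1.75221 V.

-1.752 V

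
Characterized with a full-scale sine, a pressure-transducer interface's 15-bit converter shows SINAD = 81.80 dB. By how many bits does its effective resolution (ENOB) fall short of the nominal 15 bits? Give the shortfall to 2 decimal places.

Effective bits = (81.80 − 1.76)/6.02 = 13.2957.
Lost resolution: 15 − 13.2957 = 1.7043 bits.

1.70 bits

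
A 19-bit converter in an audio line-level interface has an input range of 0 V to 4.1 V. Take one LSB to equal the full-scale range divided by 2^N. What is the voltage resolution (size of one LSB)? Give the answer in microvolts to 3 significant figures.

7.82 µV

Range is 4.1 V.
2^19 = 524288 levels.
Step size = 4.1/524288 V = 7.82 µV.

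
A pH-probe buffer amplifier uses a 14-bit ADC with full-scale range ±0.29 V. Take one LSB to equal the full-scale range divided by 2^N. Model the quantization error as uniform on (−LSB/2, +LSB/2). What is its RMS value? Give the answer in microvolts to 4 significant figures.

10.22 µV

Span: 0.29 V − (-0.29 V) = 0.58 V.
LSB = 0.58 V ÷ 2^14 = 0.58/16384 V = 35.4004 µV.
RMS of a uniform error over width LSB is LSB/√12 = 10.22 µV.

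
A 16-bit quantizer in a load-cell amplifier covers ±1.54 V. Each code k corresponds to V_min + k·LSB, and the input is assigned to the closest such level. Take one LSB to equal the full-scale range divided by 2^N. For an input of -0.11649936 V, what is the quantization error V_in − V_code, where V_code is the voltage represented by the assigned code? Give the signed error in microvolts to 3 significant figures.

+6.38 µV

The full-scale span is 1.54 − (-1.54) = 3.08 V. LSB = 3.08 V / 2^16 ≈ 47.00 µV.
(-0.11649936 − (-1.54)) / LSB = 1.42350064 × 65536/3.08 = 30289.1357. Nearest integer: k = 30289.
Reconstructed level: -1.54 + 30289 × 3.08/65536 V = -0.11650573730 V.
e = -0.11649936 − (-0.11650573730) = +6.38 µV.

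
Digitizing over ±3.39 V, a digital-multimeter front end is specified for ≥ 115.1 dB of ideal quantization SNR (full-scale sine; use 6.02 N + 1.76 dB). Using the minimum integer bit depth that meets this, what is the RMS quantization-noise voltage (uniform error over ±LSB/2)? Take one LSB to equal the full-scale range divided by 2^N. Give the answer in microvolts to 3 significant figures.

The full-scale span is 3.39 − (-3.39) = 6.78 V.
Solving 6.02 N ≥ 115.1 − 1.76: N ≥ 18.827. Round up → N = 19.
LSB = 6.78 V ÷ 2^19 = 6.78/524288 V = 12.932 µV.
V_rms = LSB/√12 = 3.73 µV.

3.73 µV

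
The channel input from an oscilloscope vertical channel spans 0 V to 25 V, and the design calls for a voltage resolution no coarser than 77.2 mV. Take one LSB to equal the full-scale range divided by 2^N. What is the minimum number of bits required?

V_FS = 25 V.
Need 2^N ≥ 25 V / 77.2 mV = 323.8 → N_min = 9.

9 bits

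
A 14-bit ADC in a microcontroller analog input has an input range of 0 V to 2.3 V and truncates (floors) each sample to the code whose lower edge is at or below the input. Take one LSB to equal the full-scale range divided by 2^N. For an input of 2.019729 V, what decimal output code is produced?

Full-scale range = 2.3 V. LSB = 2.3 V / 2^14 ≈ 140.4 µV.
V_in − V_min = 2.019729 − (0) = 2.019729 V.
Divide by LSB: 2.019729 × 16384/2.3 = 14387.4956.
Truncating gives code 14387.

14387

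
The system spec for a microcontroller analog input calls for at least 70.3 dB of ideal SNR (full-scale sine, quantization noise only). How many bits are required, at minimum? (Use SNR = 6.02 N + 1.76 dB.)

N ≥ (70.3 − 1.76)/6.02 = 11.385 → N_min = 12.

12 bits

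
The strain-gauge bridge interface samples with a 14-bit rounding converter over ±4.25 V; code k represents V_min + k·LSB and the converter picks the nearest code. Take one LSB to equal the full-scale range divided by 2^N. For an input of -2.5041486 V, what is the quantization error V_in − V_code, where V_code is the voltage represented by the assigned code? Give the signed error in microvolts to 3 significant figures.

Range = 4.25 − (-4.25) = 8.5 V. LSB = 8.5 V / 2^14 ≈ 0.5188 mV.
(-2.5041486 − (-4.25)) / LSB = 1.7458514 × 16384/8.5 = 3365.1799. Nearest integer: k = 3365.
Reconstructed level: -4.25 + 3365 × 8.5/16384 V = -2.5042419434 V.
V_in − V_code = -2.5041486 − (-2.5042419434) = +93.3 µV.

+93.3 µV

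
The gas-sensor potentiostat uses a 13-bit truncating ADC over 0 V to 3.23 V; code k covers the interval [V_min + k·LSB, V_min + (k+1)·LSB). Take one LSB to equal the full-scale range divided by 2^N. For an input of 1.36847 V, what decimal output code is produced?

Range is 3.23 V. LSB = 3.23 V / 2^13 ≈ 394.3 µV.
(V_in − V_min) × 2^13/range = (1.36847 − (0)) × 8192/3.23 = 3470.745.
Floor → code = 3470.

3470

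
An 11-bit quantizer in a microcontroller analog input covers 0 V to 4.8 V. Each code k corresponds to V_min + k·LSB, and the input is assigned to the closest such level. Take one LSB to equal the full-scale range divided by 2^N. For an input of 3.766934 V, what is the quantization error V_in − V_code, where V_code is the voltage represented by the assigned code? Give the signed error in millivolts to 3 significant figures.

Range is 4.8 V. LSB = 4.8 V / 2^11 ≈ 2.344 mV.
(3.766934 − (0)) / LSB = 3.766934 × 2048/4.8 = 1607.2252. Nearest integer: k = 1607.
V_code = 0 + (1607/2048) × 4.8 = 3.766406250 V.
e = 3.766934 − (3.766406250) = +0.528 mV.

+0.528 mV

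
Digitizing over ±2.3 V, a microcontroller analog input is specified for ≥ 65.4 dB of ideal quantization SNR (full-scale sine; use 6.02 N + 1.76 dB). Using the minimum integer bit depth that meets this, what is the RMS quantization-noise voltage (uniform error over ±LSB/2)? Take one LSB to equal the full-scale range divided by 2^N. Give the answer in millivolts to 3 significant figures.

0.648 mV

Full-scale range = 2.3 V − (-2.3 V) = 4.6 V.
6.02 N + 1.76 ≥ 65.4 gives N ≥ 10.571, so the minimum integer is 11.
LSB = 4.6 V / 2^11 = 2.2461 mV.
RMS noise = LSB/√12 = 0.648 mV.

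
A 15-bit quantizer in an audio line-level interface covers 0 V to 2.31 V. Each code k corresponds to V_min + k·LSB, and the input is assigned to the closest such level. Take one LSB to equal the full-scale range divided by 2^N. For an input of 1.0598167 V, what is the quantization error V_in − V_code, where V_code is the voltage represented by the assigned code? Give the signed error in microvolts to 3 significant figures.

−14.2 µV

Full-scale range = 2.31 V. LSB = 2.31 V / 2^15 ≈ 70.50 µV.
(V_in − V_min)/LSB = (1.0598167 − (0)) × 32768/2.31 = 15033.7981 → nearest code k = 15034.
V_code = 0 + (15034/32768) × 2.31 = 1.0598309326 V.
V_in − V_code = 1.0598167 − (1.0598309326) = −14.2 µV.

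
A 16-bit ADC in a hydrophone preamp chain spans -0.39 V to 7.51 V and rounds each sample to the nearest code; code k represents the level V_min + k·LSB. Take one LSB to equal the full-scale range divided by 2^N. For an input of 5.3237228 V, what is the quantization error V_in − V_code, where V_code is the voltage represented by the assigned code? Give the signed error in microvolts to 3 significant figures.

Range = 7.51 − (-0.39) = 7.9 V. LSB = 7.9 V / 2^16 ≈ 120.5 µV.
(5.3237228 − (-0.39)) / LSB = 5.7137228 × 65536/7.9 = 47399.3085. Nearest integer: k = 47399.
Reconstructed level: -0.39 + 47399 × 7.9/65536 V = 5.3236856079 V.
e = 5.3237228 − (5.3236856079) = +37.2 µV.

+37.2 µV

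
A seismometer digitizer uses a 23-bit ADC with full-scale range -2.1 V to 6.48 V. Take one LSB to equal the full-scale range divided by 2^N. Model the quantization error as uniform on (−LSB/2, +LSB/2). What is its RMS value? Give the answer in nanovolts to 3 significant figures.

Span: 6.48 V − (-2.1 V) = 8.58 V.
LSB = 8.58 V ÷ 2^23 = 8.58/8388608 V = 1.0228 µV.
RMS of a uniform error over width LSB is LSB/√12 = 295 nV.

295 nV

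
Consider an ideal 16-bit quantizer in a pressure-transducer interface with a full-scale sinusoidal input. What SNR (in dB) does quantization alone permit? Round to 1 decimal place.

98.1 dB

For an ideal N-bit converter with full-scale sine input, SNR = 6.02 N + 1.76 dB. SNR = 6.02 × 16 + 1.76 = 96.32 + 1.76 = 98.08 dB.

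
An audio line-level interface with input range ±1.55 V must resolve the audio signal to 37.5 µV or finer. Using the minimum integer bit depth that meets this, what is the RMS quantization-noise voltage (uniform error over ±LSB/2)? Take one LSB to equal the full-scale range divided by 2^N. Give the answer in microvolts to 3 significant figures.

The full-scale span is 1.55 − (-1.55) = 3.1 V.
Levels needed ≥ 3.1/37.5 µV = 82670. 2^17 = 131072 suffices, so N_min = 17.
Step size = 3.1/131072 V = 23.651 µV.
σ_q = LSB/√12 = 23.651 µV/3.4641 = 6.83 µV.

6.83 µV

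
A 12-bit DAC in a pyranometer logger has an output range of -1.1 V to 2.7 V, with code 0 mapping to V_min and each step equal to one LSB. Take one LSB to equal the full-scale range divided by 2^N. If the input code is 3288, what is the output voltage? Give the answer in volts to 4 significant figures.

1.950 V

The full-scale span is 2.7 − (-1.1) = 3.8 V. LSB = 3.8 V / 2^12.
V_out = V_min + code × LSB = -1.1 V + 3288 × 3.8 V / 4096
      = -1.1 + 3.05039 = 1.95039 V.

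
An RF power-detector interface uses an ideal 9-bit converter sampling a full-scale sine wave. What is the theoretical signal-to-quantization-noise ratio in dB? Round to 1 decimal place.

55.9 dB

SNR = 6.02·9 + 1.76 = 55.94 dB.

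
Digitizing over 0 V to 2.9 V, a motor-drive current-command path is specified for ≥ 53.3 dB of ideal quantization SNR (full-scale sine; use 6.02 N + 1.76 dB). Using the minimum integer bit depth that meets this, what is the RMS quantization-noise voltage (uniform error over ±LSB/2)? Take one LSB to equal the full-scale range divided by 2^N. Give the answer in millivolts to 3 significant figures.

1.64 mV

Range is 2.9 V.
6.02 N + 1.76 ≥ 53.3 gives N ≥ 8.561, so the minimum integer is 9.
LSB = 2.9 V ÷ 2^9 = 2.9/512 V = 5.6641 mV.
σ_q = LSB/√12 = 5.6641 mV/3.4641 = 1.64 mV.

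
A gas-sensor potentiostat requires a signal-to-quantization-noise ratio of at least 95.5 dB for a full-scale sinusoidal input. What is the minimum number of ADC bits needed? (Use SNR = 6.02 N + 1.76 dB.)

Required N = ⌈(95.5 − 1.76)/6.02⌉ = ⌈15.571⌉ = 16.

16 bits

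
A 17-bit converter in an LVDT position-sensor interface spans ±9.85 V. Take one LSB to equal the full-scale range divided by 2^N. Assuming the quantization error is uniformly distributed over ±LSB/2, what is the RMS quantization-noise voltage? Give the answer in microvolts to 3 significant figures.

Span: 9.85 V − (-9.85 V) = 19.7 V.
LSB = 19.7 V / 2^17 = 150.30 µV.
RMS of a uniform error over width LSB is LSB/√12 = 43.4 µV.

43.4 µV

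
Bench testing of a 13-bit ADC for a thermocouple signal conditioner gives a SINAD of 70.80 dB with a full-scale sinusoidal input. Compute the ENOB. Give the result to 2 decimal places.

Inverting SNR = 6.02 N + 1.76: N_eff = (70.80 − 1.76)/6.02 = 11.4684.

11.47 bits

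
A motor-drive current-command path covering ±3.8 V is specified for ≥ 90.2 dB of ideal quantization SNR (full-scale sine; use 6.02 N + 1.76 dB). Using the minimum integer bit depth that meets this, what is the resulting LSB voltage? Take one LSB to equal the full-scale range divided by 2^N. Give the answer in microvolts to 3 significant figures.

232 µV

Full-scale range = 3.8 V − (-3.8 V) = 7.6 V.
Solving 6.02 N ≥ 90.2 − 1.76: N ≥ 14.691. Round up → N = 15.
Step size = 7.6/32768 V = 232 µV.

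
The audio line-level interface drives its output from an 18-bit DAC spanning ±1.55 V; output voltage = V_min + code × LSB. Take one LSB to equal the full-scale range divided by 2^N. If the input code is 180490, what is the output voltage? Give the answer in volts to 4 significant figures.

Range = 1.55 − (-1.55) = 3.1 V. LSB = 3.1 V / 2^18.
V_out = V_min + code × LSB = -1.55 V + 180490 × 3.1 V / 262144
      = -1.55 V + 2.13440 V = 0.584396 V.

0.5844 V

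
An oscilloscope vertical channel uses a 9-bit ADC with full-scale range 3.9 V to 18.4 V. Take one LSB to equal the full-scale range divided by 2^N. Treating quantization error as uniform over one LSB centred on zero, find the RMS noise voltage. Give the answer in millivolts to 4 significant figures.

8.175 mV

Span: 18.4 V − (3.9 V) = 14.5 V.
Step size = 14.5/512 V = 28.3203 mV.
For a uniform distribution on [−LSB/2, +LSB/2], V_rms = LSB/√12 = 28.3203 mV/3.4641 = 8.175 mV.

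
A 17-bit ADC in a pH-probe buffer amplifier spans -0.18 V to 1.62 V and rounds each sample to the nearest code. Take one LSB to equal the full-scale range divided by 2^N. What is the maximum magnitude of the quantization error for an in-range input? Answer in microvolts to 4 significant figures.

The full-scale span is 1.62 − (-0.18) = 1.8 V.
One LSB is 1.8 V / 131072 = 13.7329 µV.
|e|_max = LSB/2 = 6.866 µV.

6.866 µV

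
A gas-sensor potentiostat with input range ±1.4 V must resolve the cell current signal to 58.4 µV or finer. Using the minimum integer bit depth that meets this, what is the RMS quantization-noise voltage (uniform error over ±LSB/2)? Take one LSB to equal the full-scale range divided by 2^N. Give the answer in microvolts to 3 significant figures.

Range = 1.4 − (-1.4) = 2.8 V.
Need 2^N ≥ 2.8 V / 58.4 µV = 47950 → N_min = 16.
LSB = 2.8 V / 2^16 = 42.725 µV.
RMS noise = LSB/√12 = 12.3 µV.

12.3 µV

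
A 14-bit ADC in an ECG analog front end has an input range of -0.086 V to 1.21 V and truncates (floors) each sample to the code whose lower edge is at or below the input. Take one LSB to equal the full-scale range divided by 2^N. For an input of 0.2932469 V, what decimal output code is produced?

Range = 1.21 − (-0.086) = 1.296 V. LSB = 1.296 V / 2^14 ≈ 79.10 µV.
(V_in − V_min) × 2^14/range = (0.2932469 − (-0.086)) × 16384/1.296 = 4794.430.
Floor → code = 4794.

4794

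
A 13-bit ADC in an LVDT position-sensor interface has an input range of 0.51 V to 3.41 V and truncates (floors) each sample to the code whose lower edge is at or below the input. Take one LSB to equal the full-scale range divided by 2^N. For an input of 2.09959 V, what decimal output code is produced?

4490

Full-scale range = 3.41 V − (0.51 V) = 2.9 V. LSB = 2.9 V / 2^13 ≈ 354.0 µV.
code = ⌊(V_in − V_min)/LSB⌋ = ⌊(V_in − V_min) × 2^13 / range⌋
     = ⌊(2.09959 − (0.51)) × 8192 / 2.9⌋ = ⌊1.58959 × 8192/2.9⌋
     = ⌊4490.318⌋ = 4490.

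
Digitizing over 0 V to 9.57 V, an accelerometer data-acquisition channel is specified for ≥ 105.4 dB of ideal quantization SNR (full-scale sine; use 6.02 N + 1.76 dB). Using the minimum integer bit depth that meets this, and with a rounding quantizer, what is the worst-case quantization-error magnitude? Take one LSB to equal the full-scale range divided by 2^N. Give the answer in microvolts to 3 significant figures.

18.3 µV

V_FS = 9.57 V.
Required N = ⌈(105.4 − 1.76)/6.02⌉ = ⌈17.216⌉ = 18.
Step size = 9.57/262144 V = 36.507 µV.
Max error for round-to-nearest is LSB/2 = 18.3 µV.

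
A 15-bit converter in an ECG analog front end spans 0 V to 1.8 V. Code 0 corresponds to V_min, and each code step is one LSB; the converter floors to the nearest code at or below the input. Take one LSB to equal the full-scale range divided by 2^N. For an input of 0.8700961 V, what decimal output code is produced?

V_FS = 1.8 V. LSB = 1.8 V / 2^15 ≈ 54.93 µV.
(V_in − V_min) × 2^15/range = (0.8700961 − (0)) × 32768/1.8 = 15839.616.
Floor → code = 15839.

15839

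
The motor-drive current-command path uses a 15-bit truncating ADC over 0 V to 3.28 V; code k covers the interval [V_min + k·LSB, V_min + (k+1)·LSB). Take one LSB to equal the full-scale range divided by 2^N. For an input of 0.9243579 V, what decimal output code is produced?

9234

V_FS = 3.28 V. LSB = 3.28 V / 2^15 ≈ 100.1 µV.
code = ⌊(V_in − V_min)/LSB⌋ = ⌊(V_in − V_min) × 2^15 / range⌋
     = ⌊(0.9243579 − (0)) × 32768 / 3.28⌋ = ⌊0.9243579 × 32768/3.28⌋
     = ⌊9234.561⌋ = 9234.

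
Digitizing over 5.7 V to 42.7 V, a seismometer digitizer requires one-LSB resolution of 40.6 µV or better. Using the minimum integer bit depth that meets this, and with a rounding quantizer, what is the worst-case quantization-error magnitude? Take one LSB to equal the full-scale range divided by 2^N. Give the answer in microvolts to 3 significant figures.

The full-scale span is 42.7 − (5.7) = 37 V.
Levels needed ≥ 37/40.6 µV = 911300. 2^20 = 1048576 suffices, so N_min = 20.
LSB = 37 V / 2^20 = 35.286 µV.
Half an LSB is 17.6 µV.

17.6 µV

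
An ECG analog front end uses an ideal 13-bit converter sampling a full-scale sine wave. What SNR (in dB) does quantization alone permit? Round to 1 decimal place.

For an ideal N-bit converter with full-scale sine input, SNR = 6.02 N + 1.76 dB. SNR = 6.02 × 13 + 1.76 = 78.26 + 1.76 = 80.02 dB.

80.0 dB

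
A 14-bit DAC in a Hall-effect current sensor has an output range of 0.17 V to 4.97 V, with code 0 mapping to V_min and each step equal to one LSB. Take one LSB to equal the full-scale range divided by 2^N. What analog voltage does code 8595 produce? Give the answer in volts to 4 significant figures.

Range = 4.97 − (0.17) = 4.8 V. LSB = 4.8 V / 2^14.
Output = V_min + (8595/16384) × range = 0.17 + 0.524597 × 4.8 V
      = 0.17 V + 2.51807 V = 2.68807 V.

2.688 V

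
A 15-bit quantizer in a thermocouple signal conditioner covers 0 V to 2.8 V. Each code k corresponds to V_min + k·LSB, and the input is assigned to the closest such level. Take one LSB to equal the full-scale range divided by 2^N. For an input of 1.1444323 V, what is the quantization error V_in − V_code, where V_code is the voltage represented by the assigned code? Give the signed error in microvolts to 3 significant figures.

+10.9 µV

V_FS = 2.8 V. LSB = 2.8 V / 2^15 ≈ 85.45 µV.
Position in LSBs: (1.1444323 − (0)) × 32768/2.8 = 13393.1277; rounding gives k = 13393.
V_code = V_min + k × range/2^15 = 0 + 13393 × 2.8/32768 = 1.1444213867 V.
Error = V_in − V_code = 1.1444323 − (1.1444213867) = +10.9 µV.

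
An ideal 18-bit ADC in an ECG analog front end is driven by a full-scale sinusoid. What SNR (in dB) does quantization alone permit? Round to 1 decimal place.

SNR = 6.02·18 + 1.76 = 110.12 dB.

110.1 dB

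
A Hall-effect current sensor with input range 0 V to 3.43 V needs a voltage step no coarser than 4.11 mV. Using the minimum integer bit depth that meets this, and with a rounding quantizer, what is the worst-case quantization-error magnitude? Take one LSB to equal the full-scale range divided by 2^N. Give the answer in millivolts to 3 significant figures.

1.67 mV

Range is 3.43 V.
Required number of levels: 3.43/4.11 mV = 834.55; smallest N with 2^N ≥ that is 10.
One LSB is 3.43 V / 1024 = 3.3496 mV.
|e|_max = LSB/2 = 1.67 mV.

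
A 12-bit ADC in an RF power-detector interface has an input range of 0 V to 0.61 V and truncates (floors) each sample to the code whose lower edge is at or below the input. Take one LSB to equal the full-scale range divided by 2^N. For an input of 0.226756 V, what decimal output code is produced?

Span = 0.61 V. LSB = 0.61 V / 2^12 ≈ 148.9 µV.
code = ⌊(V_in − V_min)/LSB⌋ = ⌊(V_in − V_min) × 2^12 / range⌋
     = ⌊(0.226756 − (0)) × 4096 / 0.61⌋ = ⌊0.226756 × 4096/0.61⌋
     = ⌊1522.611⌋ = 1522.

1522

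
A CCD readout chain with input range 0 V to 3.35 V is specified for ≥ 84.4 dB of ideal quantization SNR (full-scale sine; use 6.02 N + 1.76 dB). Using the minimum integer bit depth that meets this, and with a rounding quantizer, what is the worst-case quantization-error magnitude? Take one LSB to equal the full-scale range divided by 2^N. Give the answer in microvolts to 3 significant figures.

102 µV

Full-scale range = 3.35 V.
N ≥ (84.4 − 1.76)/6.02 = 13.728 → N_min = 14.
One LSB is 3.35 V / 16384 = 204.47 µV.
Max error for round-to-nearest is LSB/2 = 102 µV.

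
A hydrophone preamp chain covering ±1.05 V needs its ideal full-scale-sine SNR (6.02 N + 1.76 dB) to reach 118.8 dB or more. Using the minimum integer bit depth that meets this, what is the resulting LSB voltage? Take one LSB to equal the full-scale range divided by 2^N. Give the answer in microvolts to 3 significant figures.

2.00 µV

Range = 1.05 − (-1.05) = 2.1 V.
Solving 6.02 N ≥ 118.8 − 1.76: N ≥ 19.442. Round up → N = 20.
LSB = 2.1 V ÷ 2^20 = 2.1/1048576 V = 2.00 µV.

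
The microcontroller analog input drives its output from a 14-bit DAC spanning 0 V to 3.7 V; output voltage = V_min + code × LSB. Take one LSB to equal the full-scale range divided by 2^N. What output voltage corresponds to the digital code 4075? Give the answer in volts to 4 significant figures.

Span = 3.7 V. LSB = 3.7 V / 2^14.
Output = V_min + (4075/16384) × range = 0 + 0.248718 × 3.7 V
      = 0 + 0.920258 = 0.920258 V.

0.9203 V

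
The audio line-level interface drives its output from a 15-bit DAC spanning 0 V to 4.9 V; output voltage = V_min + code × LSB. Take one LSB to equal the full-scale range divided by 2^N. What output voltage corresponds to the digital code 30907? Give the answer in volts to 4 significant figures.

4.622 V

Full-scale range = 4.9 V. LSB = 4.9 V / 2^15.
V_out = 0 + 30907 × (4.9/32768) V
      = 0 V + 4.62171 V = 4.62171 V.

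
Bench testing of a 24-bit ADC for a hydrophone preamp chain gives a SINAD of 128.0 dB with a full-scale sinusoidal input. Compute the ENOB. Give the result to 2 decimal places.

20.97 bits

ENOB = (128.0 − 1.76)/6.02 = 20.9701 bits.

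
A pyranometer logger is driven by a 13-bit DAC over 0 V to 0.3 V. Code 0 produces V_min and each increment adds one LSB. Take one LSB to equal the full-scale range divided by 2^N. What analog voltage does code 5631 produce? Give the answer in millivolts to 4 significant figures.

206.2 mV

Full-scale range = 0.3 V. LSB = 0.3 V / 2^13.
V_out = V_min + code × LSB = 0 V + 5631 × 0.3 V / 8192
      = 0 + 0.206213 = 0.206213 V.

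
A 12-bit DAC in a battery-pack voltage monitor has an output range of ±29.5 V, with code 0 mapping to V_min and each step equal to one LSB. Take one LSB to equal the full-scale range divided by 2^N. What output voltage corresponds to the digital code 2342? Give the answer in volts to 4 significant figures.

Range = 29.5 − (-29.5) = 59 V. LSB = 59 V / 2^12.
V_out = -29.5 + 2342 × (59/4096) V
      = -29.5 V + 33.7349 V = 4.23486 V.

4.235 V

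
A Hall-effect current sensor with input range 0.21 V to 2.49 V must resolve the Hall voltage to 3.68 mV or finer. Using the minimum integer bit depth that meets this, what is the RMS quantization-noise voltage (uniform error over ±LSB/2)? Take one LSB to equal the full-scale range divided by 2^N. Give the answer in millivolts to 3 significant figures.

0.643 mV

Full-scale range = 2.49 V − (0.21 V) = 2.28 V.
2.28 V / 3.68 mV = 619.6. Since 2^9 = 512 and 2^10 = 1024, N = 10.
One LSB is 2.28 V / 1024 = 2.2266 mV.
σ_q = LSB/√12 = 2.2266 mV/3.4641 = 0.643 mV.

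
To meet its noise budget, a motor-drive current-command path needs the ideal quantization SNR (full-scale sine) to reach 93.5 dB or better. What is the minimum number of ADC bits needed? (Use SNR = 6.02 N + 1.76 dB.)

16 bits

Required N = ⌈(93.5 − 1.76)/6.02⌉ = ⌈15.239⌉ = 16.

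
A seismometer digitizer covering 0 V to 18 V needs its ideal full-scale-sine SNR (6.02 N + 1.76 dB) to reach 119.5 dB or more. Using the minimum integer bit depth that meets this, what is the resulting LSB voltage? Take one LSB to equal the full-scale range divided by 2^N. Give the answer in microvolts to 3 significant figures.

Range is 18 V.
Solving 6.02 N ≥ 119.5 − 1.76: N ≥ 19.558. Round up → N = 20.
LSB = 18 V ÷ 2^20 = 18/1048576 V = 17.2 µV.

17.2 µV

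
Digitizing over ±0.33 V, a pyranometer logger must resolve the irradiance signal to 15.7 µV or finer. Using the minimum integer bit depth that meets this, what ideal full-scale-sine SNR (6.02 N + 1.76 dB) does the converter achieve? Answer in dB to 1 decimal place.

98.1 dB

The full-scale span is 0.33 − (-0.33) = 0.66 V.
Required number of levels: 0.66/15.7 µV = 42038; smallest N with 2^N ≥ that is 16.
Ideal SNR at N = 16: 6.02·16 + 1.76 = 98.1 dB.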